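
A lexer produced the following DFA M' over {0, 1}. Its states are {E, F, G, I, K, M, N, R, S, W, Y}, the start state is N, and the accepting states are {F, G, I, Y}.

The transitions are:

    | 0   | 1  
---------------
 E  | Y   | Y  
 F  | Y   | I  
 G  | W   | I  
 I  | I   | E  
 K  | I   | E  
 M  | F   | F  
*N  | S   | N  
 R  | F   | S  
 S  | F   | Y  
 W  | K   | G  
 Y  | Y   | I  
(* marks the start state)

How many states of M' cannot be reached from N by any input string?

No path from N leads to G, K, M, R, W; the other 6 states are all reachable.

5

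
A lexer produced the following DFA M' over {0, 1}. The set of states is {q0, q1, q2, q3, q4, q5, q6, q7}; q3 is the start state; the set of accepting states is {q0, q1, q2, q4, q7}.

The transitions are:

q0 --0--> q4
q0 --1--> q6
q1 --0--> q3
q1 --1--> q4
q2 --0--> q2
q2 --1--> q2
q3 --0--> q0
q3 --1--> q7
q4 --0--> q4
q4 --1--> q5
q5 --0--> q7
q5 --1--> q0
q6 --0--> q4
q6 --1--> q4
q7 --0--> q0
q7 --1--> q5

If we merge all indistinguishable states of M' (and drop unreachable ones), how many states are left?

First remove the unreachable states {q1,q2}; 6 states remain.
Start with accepting vs non-accepting: {q0,q4,q7} | {q3,q5,q6}.
Stable partition: {q0,q4,q7} | {q3,q5,q6} — 2 equivalence classes.

2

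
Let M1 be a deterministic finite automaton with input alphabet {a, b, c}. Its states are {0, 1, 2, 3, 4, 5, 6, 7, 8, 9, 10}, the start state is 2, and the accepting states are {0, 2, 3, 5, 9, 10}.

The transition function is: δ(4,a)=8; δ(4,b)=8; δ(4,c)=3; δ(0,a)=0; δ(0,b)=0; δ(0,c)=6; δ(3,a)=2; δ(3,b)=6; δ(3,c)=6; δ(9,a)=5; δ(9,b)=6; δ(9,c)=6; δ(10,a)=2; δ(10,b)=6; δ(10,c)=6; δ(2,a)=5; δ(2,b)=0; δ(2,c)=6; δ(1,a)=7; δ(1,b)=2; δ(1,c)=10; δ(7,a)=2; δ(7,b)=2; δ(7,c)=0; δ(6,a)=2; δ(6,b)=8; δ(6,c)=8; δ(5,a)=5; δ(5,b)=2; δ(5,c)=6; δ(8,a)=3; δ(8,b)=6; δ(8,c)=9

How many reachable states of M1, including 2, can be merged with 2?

States {1,4,7,10} cannot be reached from the start state, so discard them.
Initial partition by acceptance: {0,2,3,5,9} | {6,8}.
On input b, block {0,2,3,5,9} splits into {0,2,5} and {3,9}.
Refine {6,8} on symbol a: members go to different blocks, giving {6} and {8}.
Stable partition: {0,2,5} | {6} | {3,9} | {8} — 4 equivalence classes.
State 2 belongs to the block {0,2,5}, which has 3 states.

3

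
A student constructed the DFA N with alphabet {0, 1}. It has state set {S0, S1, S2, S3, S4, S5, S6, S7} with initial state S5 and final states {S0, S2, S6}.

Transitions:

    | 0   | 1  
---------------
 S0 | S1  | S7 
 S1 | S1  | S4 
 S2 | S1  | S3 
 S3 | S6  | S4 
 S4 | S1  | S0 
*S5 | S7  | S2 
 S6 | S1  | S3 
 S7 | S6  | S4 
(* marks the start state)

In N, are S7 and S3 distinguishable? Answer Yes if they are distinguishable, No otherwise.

No

Initial partition by acceptance: {S0,S2,S6} | {S1,S3,S4,S5,S7}.
On input 0, block {S1,S3,S4,S5,S7} splits into {S1,S4,S5} and {S3,S7}.
Split {S1,S4,S5} by δ(·,0) → {S1,S4} and {S5}.
Split {S1,S4} by δ(·,1) → {S1} and {S4}.
The partition is now stable with 5 blocks: {S0,S2,S6} | {S1} | {S3,S7} | {S5} | {S4}.
S7 and S3 lie in the same block of the stable partition, so they are equivalent — no string distinguishes them.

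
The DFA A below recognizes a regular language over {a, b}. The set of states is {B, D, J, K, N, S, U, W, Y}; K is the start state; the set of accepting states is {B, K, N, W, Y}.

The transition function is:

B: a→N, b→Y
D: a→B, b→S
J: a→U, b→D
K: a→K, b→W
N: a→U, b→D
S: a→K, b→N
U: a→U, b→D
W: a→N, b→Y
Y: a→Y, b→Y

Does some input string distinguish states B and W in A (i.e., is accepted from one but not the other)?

No

First remove the unreachable states {J}; 8 states remain.
P0 = {B,K,N,W,Y} | {D,S,U}.
Refine {B,K,N,W,Y} on symbol a: members go to different blocks, giving {B,K,W,Y} and {N}.
On input a, block {B,K,W,Y} splits into {K,Y} and {B,W}.
Refine {K,Y} on symbol b: members go to different blocks, giving {K} and {Y}.
Refine {D,S,U} on symbol a: members go to different blocks, giving {U} and {S} and {D}.
Stable partition: {K} | {U} | {N} | {B,W} | {Y} | {S} | {D} — 7 equivalence classes.
B and W lie in the same block of the stable partition, so they are equivalent — no string distinguishes them.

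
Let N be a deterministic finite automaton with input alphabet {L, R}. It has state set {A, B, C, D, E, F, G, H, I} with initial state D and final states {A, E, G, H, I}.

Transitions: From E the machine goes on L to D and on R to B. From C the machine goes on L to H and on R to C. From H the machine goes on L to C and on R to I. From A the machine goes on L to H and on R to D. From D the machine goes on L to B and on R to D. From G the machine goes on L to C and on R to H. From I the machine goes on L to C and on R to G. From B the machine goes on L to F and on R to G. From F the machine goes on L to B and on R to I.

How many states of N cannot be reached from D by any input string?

2

Starting at D and following transitions, the reachable set is {B, C, D, F, G, H, I}. That leaves A, E unreachable — 2 in total.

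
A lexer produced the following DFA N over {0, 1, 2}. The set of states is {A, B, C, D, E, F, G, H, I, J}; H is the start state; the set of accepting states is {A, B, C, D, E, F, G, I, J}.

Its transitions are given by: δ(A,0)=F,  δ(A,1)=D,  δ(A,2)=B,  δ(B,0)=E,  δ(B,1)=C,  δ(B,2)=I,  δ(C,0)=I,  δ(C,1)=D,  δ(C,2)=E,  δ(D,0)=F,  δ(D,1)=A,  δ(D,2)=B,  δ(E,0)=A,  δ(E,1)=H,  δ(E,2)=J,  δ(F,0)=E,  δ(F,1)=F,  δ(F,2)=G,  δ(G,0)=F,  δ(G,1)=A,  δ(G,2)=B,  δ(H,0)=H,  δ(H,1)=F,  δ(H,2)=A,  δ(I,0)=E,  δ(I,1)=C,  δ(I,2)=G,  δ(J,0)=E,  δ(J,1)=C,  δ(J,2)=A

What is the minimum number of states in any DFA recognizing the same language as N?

All states are reachable from the start state.
Start with accepting vs non-accepting: {A,B,C,D,E,F,G,I,J} | {H}.
On input 1, block {A,B,C,D,E,F,G,I,J} splits into {A,B,C,D,F,G,I,J} and {E}.
On input 0, block {A,B,C,D,F,G,I,J} splits into {A,C,D,G} and {B,F,I,J}.
On input 2, block {A,C,D,G} splits into {A,D,G} and {C}.
Refine {B,F,I,J} on symbol 1: members go to different blocks, giving {B,I,J} and {F}.
On input 2, block {B,I,J} splits into {I,J} and {B}.
No further refinement is possible. Final partition (7 blocks): {A,D,G} | {H} | {E} | {I,J} | {C} | {F} | {B}.

7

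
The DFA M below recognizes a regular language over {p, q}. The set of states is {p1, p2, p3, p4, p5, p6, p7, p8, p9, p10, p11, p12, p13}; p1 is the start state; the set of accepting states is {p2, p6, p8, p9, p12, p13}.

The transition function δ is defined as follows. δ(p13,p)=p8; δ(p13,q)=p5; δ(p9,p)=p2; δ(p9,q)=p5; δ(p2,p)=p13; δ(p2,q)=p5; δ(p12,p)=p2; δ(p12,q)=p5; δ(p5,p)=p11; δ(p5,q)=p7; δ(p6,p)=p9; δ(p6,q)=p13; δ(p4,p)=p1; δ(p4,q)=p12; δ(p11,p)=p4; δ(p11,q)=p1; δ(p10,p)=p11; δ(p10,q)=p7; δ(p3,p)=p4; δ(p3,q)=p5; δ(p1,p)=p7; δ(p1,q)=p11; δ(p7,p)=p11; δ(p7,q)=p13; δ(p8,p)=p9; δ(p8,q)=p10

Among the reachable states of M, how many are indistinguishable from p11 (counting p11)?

States {p3,p6} cannot be reached from the start state, so discard them.
P0 = {p2,p8,p9,p12,p13} | {p1,p4,p5,p7,p10,p11}.
Split {p1,p4,p5,p7,p10,p11} by δ(·,q) → {p1,p5,p10,p11} and {p4,p7}.
Refine {p1,p5,p10,p11} on symbol p: members go to different blocks, giving {p1,p11} and {p5,p10}.
No further refinement is possible. Final partition (4 blocks): {p2,p8,p9,p12,p13} | {p1,p11} | {p4,p7} | {p5,p10}.
The equivalence class containing p11 is {p1,p11}, of size 2.

2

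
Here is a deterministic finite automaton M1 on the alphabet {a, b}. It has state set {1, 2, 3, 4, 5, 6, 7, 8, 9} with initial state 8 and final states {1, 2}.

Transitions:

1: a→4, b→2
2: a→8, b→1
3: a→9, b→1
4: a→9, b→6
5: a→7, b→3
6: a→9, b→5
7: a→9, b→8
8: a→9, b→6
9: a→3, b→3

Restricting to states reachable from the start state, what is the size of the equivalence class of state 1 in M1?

Every state is reachable, so we keep all 9.
P0 = {1,2} | {3,4,5,6,7,8,9}.
On input b, block {3,4,5,6,7,8,9} splits into {4,5,6,7,8,9} and {3}.
Split {4,5,6,7,8,9} by δ(·,a) → {4,5,6,7,8} and {9}.
On input a, block {4,5,6,7,8} splits into {4,6,7,8} and {5}.
Split {4,6,7,8} by δ(·,b) → {4,7,8} and {6}.
On input b, block {4,7,8} splits into {4,8} and {7}.
No further refinement is possible. Final partition (7 blocks): {1,2} | {4,8} | {3} | {9} | {5} | {6} | {7}.
State 1 belongs to the block {1,2}, which has 2 states.

2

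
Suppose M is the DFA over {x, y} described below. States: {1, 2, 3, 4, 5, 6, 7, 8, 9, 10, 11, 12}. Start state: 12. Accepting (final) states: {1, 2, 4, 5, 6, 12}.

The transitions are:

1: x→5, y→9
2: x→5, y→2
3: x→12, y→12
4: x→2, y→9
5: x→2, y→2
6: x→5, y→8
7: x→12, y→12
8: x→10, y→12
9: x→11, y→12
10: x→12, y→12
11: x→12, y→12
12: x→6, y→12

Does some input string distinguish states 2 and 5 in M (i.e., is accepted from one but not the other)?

No

States {1,3,4,7,9,11} cannot be reached from the start state, so discard them.
P0 = {2,5,6,12} | {8,10}.
Refine {2,5,6,12} on symbol y: members go to different blocks, giving {2,5,12} and {6}.
Refine {2,5,12} on symbol x: members go to different blocks, giving {2,5} and {12}.
On input x, block {8,10} splits into {8} and {10}.
Stable partition: {2,5} | {8} | {6} | {12} | {10} — 5 equivalence classes.
2 and 5 lie in the same block of the stable partition, so they are equivalent — no string distinguishes them.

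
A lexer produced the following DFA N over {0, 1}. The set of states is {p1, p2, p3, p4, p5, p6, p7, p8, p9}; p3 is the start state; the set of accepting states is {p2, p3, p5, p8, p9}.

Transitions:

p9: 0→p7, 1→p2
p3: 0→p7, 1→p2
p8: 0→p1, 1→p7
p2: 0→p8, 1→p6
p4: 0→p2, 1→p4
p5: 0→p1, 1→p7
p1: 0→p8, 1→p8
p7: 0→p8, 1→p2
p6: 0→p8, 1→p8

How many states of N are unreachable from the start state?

3

No path from p3 leads to p4, p5, p9; the other 6 states are all reachable.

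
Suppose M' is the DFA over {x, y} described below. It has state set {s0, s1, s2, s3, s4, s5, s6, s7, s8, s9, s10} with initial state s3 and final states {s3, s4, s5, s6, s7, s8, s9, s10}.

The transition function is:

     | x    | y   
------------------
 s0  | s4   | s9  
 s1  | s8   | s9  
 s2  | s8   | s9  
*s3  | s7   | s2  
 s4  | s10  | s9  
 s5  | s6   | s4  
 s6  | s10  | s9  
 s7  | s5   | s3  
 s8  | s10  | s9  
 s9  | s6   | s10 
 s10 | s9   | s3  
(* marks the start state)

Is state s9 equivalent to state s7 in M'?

No

States {s0,s1} cannot be reached from the start state, so discard them.
Initial partition by acceptance: {s3,s4,s5,s6,s7,s8,s9,s10} | {s2}.
Refine {s3,s4,s5,s6,s7,s8,s9,s10} on symbol y: members go to different blocks, giving {s4,s5,s6,s7,s8,s9,s10} and {s3}.
Refine {s4,s5,s6,s7,s8,s9,s10} on symbol y: members go to different blocks, giving {s4,s5,s6,s8,s9} and {s7,s10}.
On input x, block {s4,s5,s6,s8,s9} splits into {s4,s6,s8} and {s5,s9}.
Split {s5,s9} by δ(·,y) → {s5} and {s9}.
Refine {s7,s10} on symbol x: members go to different blocks, giving {s7} and {s10}.
Stable partition: {s4,s6,s8} | {s2} | {s3} | {s7} | {s5} | {s9} | {s10} — 7 equivalence classes.
s9 and s7 end up in different blocks, so they are distinguishable. For instance, the string 'yy' is accepted from only s9.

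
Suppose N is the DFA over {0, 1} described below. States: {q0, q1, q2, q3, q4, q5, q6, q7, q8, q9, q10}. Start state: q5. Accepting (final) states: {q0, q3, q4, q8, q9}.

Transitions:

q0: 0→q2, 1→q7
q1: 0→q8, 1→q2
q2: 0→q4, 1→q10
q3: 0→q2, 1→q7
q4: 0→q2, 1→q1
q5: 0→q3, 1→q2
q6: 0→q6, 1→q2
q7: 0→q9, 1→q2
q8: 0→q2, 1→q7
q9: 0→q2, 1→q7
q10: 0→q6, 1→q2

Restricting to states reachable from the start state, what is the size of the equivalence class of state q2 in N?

1

States {q0} cannot be reached from the start state, so discard them.
P0 = {q3,q4,q8,q9} | {q1,q2,q5,q6,q7,q10}.
Split {q1,q2,q5,q6,q7,q10} by δ(·,0) → {q1,q2,q5,q7} and {q6,q10}.
On input 1, block {q1,q2,q5,q7} splits into {q1,q5,q7} and {q2}.
Stable partition: {q3,q4,q8,q9} | {q1,q5,q7} | {q6,q10} | {q2} — 4 equivalence classes.
The equivalence class containing q2 is {q2}, of size 1.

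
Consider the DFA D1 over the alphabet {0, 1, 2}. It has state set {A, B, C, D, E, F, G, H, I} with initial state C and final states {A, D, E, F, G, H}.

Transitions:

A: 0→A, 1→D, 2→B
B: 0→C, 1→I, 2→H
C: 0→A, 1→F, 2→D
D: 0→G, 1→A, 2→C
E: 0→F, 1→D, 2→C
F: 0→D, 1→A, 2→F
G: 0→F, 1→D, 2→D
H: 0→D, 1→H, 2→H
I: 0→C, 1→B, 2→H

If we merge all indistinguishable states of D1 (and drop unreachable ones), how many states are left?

First remove the unreachable states {E}; 8 states remain.
Initial partition by acceptance: {A,D,F,G,H} | {B,C,I}.
On input 2, block {A,D,F,G,H} splits into {F,G,H} and {A,D}.
Refine {F,G,H} on symbol 0: members go to different blocks, giving {F,H} and {G}.
On input 1, block {F,H} splits into {F} and {H}.
Split {B,C,I} by δ(·,0) → {B,I} and {C}.
On input 0, block {A,D} splits into {A} and {D}.
No further refinement is possible. Final partition (7 blocks): {F} | {B,I} | {A} | {G} | {H} | {C} | {D}.

7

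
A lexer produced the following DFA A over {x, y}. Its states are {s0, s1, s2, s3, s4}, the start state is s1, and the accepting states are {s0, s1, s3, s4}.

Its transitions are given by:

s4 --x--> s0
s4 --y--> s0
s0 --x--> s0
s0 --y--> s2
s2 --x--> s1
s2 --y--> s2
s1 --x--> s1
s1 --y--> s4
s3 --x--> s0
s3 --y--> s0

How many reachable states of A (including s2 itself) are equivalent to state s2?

1

First remove the unreachable states {s3}; 4 states remain.
Start with accepting vs non-accepting: {s0,s1,s4} | {s2}.
Refine {s0,s1,s4} on symbol y: members go to different blocks, giving {s1,s4} and {s0}.
On input x, block {s1,s4} splits into {s1} and {s4}.
The partition is now stable with 4 blocks: {s1} | {s2} | {s0} | {s4}.
The equivalence class containing s2 is {s2}, of size 1.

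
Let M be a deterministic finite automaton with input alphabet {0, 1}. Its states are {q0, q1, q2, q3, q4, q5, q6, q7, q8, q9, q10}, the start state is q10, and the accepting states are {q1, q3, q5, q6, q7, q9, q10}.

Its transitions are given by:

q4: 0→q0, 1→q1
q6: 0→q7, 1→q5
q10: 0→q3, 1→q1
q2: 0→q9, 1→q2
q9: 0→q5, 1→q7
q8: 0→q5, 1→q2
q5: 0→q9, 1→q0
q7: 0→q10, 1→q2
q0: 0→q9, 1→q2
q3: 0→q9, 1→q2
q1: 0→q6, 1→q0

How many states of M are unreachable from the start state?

2

Starting at q10 and following transitions, the reachable set is {q0, q1, q2, q3, q5, q6, q7, q9, q10}. That leaves q4, q8 unreachable — 2 in total.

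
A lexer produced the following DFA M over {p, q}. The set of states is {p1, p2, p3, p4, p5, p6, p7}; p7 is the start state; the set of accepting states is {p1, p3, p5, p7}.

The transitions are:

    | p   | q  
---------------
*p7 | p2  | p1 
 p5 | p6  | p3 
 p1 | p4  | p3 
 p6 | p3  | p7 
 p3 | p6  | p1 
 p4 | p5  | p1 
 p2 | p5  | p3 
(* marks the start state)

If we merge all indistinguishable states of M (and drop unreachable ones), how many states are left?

Every state is reachable, so we keep all 7.
P0 = {p1,p3,p5,p7} | {p2,p4,p6}.
The partition is now stable with 2 blocks: {p1,p3,p5,p7} | {p2,p4,p6}.

2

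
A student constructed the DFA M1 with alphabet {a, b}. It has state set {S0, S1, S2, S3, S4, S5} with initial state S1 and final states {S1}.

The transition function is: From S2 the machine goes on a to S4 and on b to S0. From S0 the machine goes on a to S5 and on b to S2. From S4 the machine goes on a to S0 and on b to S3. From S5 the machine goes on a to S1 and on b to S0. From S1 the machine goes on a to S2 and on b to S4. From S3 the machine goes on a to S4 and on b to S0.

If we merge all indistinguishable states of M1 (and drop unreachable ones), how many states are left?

All states are reachable from the start state.
Initial partition by acceptance: {S1} | {S0,S2,S3,S4,S5}.
Refine {S0,S2,S3,S4,S5} on symbol a: members go to different blocks, giving {S0,S2,S3,S4} and {S5}.
Split {S0,S2,S3,S4} by δ(·,a) → {S2,S3,S4} and {S0}.
On input a, block {S2,S3,S4} splits into {S2,S3} and {S4}.
Stable partition: {S1} | {S2,S3} | {S5} | {S0} | {S4} — 5 equivalence classes.

5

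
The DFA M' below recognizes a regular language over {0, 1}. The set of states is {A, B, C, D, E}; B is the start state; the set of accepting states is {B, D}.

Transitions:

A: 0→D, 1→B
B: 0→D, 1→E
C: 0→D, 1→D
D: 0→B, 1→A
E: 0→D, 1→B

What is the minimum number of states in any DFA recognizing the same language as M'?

2

States {C} cannot be reached from the start state, so discard them.
P0 = {B,D} | {A,E}.
Stable partition: {B,D} | {A,E} — 2 equivalence classes.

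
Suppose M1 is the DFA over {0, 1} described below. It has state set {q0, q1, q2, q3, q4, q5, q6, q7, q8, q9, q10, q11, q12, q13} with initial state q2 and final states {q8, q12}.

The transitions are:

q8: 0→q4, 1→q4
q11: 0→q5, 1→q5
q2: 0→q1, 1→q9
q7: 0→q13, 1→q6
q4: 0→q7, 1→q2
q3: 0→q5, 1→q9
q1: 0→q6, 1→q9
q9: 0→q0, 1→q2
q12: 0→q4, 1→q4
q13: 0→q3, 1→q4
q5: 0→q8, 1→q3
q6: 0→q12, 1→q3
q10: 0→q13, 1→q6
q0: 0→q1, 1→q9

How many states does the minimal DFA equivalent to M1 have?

First remove the unreachable states {q10,q11}; 12 states remain.
P0 = {q8,q12} | {q0,q1,q2,q3,q4,q5,q6,q7,q9,q13}.
On input 0, block {q0,q1,q2,q3,q4,q5,q6,q7,q9,q13} splits into {q0,q1,q2,q3,q4,q7,q9,q13} and {q5,q6}.
Split {q0,q1,q2,q3,q4,q7,q9,q13} by δ(·,0) → {q0,q2,q4,q7,q9,q13} and {q1,q3}.
On input 0, block {q0,q2,q4,q7,q9,q13} splits into {q0,q2,q13} and {q4,q7,q9}.
Refine {q4,q7,q9} on symbol 0: members go to different blocks, giving {q7,q9} and {q4}.
On input 1, block {q0,q2,q13} splits into {q0,q2} and {q13}.
Refine {q7,q9} on symbol 0: members go to different blocks, giving {q7} and {q9}.
No further refinement is possible. Final partition (8 blocks): {q8,q12} | {q0,q2} | {q5,q6} | {q1,q3} | {q7} | {q4} | {q13} | {q9}.

8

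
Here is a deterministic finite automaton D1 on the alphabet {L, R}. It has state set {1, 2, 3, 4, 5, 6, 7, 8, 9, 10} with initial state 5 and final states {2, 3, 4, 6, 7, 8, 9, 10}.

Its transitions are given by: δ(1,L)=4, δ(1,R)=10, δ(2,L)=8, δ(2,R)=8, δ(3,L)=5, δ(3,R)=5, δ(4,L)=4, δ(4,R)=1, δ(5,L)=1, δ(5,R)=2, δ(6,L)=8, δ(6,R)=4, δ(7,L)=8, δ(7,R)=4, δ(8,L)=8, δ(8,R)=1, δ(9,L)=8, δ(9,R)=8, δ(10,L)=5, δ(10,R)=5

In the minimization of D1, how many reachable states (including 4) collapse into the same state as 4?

First remove the unreachable states {3,6,7,9}; 6 states remain.
Start with accepting vs non-accepting: {2,4,8,10} | {1,5}.
Refine {2,4,8,10} on symbol L: members go to different blocks, giving {2,4,8} and {10}.
Split {2,4,8} by δ(·,R) → {4,8} and {2}.
Refine {1,5} on symbol L: members go to different blocks, giving {1} and {5}.
No further refinement is possible. Final partition (5 blocks): {4,8} | {1} | {10} | {2} | {5}.
State 4 belongs to the block {4,8}, which has 2 states.

2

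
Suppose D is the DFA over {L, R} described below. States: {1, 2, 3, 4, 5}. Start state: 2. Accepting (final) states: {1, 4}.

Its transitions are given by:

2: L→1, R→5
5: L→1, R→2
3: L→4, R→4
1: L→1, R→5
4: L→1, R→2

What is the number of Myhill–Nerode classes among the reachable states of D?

First remove the unreachable states {3,4}; 3 states remain.
Initial partition by acceptance: {1} | {2,5}.
No further refinement is possible. Final partition (2 blocks): {1} | {2,5}.

2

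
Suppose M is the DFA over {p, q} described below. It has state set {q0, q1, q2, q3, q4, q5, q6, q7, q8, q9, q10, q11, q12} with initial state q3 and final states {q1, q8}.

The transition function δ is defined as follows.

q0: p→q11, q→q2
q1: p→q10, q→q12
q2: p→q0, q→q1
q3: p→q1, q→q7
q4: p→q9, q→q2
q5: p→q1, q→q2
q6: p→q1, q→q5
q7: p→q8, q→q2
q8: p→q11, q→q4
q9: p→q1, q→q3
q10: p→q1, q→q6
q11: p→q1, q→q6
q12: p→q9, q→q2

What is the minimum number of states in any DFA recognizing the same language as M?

All states are reachable from the start state.
Start with accepting vs non-accepting: {q1,q8} | {q0,q2,q3,q4,q5,q6,q7,q9,q10,q11,q12}.
Split {q0,q2,q3,q4,q5,q6,q7,q9,q10,q11,q12} by δ(·,p) → {q3,q5,q6,q7,q9,q10,q11} and {q0,q2,q4,q12}.
Split {q3,q5,q6,q7,q9,q10,q11} by δ(·,q) → {q3,q6,q9,q10,q11} and {q5,q7}.
Refine {q3,q6,q9,q10,q11} on symbol q: members go to different blocks, giving {q9,q10,q11} and {q3,q6}.
On input p, block {q0,q2,q4,q12} splits into {q0,q4,q12} and {q2}.
The partition is now stable with 6 blocks: {q1,q8} | {q9,q10,q11} | {q0,q4,q12} | {q5,q7} | {q3,q6} | {q2}.

6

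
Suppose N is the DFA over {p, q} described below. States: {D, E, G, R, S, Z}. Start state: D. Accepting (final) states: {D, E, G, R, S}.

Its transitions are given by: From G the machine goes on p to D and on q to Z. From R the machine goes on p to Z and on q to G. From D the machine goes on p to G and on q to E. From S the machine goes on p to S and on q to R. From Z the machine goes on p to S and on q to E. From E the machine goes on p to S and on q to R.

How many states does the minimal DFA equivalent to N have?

5

P0 = {D,E,G,R,S} | {Z}.
On input p, block {D,E,G,R,S} splits into {D,E,G,S} and {R}.
Split {D,E,G,S} by δ(·,q) → {E,S} and {D} and {G}.
Stable partition: {E,S} | {Z} | {R} | {D} | {G} — 5 equivalence classes.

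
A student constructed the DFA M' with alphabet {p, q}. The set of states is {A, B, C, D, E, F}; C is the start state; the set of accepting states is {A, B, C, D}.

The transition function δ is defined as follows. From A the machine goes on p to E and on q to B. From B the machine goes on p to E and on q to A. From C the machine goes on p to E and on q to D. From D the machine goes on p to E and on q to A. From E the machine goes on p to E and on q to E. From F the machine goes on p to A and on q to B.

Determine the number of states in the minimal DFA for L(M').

2

States {F} cannot be reached from the start state, so discard them.
Initial partition by acceptance: {A,B,C,D} | {E}.
The partition is now stable with 2 blocks: {A,B,C,D} | {E}.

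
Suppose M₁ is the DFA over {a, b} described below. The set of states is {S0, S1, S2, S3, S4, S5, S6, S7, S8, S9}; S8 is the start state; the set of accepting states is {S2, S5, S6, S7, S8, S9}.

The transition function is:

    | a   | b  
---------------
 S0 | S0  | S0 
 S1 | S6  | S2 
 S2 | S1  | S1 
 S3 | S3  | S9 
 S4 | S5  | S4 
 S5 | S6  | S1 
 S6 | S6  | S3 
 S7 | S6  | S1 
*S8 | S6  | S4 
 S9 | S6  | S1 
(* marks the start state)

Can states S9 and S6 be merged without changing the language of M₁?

States {S0,S7} cannot be reached from the start state, so discard them.
Start with accepting vs non-accepting: {S2,S5,S6,S8,S9} | {S1,S3,S4}.
On input a, block {S2,S5,S6,S8,S9} splits into {S5,S6,S8,S9} and {S2}.
Split {S1,S3,S4} by δ(·,a) → {S1,S4} and {S3}.
Split {S5,S6,S8,S9} by δ(·,b) → {S5,S8,S9} and {S6}.
Split {S1,S4} by δ(·,a) → {S1} and {S4}.
Refine {S5,S8,S9} on symbol b: members go to different blocks, giving {S5,S9} and {S8}.
No further refinement is possible. Final partition (7 blocks): {S5,S9} | {S1} | {S2} | {S3} | {S6} | {S4} | {S8}.
S9 and S6 end up in different blocks, so they are distinguishable. For instance, the string 'ba' is accepted from only S9.

No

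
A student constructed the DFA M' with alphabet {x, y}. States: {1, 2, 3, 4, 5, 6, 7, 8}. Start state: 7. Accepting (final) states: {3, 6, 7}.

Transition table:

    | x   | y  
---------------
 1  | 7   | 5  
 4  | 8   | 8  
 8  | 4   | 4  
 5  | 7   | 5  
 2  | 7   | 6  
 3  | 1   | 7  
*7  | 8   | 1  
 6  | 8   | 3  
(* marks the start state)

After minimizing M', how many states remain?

3

Reachable states from the start: {1,4,5,7,8}. Unreachable: {2,3,6} — drop them.
Initial partition by acceptance: {7} | {1,4,5,8}.
On input x, block {1,4,5,8} splits into {1,5} and {4,8}.
Stable partition: {7} | {1,5} | {4,8} — 3 equivalence classes.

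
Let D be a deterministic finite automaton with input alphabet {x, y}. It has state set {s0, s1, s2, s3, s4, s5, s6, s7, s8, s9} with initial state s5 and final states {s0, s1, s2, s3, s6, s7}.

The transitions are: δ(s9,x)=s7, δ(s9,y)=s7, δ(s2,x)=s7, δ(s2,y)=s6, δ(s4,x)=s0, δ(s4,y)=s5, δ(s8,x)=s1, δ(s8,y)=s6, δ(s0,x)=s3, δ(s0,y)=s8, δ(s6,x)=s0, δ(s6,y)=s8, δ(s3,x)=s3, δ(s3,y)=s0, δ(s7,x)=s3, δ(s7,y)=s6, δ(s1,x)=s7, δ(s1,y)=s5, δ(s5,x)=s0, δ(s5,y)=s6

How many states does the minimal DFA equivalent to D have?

7

First remove the unreachable states {s2,s4,s9}; 7 states remain.
Start with accepting vs non-accepting: {s0,s1,s3,s6,s7} | {s5,s8}.
Split {s0,s1,s3,s6,s7} by δ(·,y) → {s0,s1,s6} and {s3,s7}.
On input x, block {s0,s1,s6} splits into {s0,s1} and {s6}.
Refine {s3,s7} on symbol y: members go to different blocks, giving {s3} and {s7}.
Split {s0,s1} by δ(·,x) → {s0} and {s1}.
Refine {s5,s8} on symbol x: members go to different blocks, giving {s5} and {s8}.
No further refinement is possible. Final partition (7 blocks): {s0} | {s5} | {s3} | {s6} | {s7} | {s1} | {s8}.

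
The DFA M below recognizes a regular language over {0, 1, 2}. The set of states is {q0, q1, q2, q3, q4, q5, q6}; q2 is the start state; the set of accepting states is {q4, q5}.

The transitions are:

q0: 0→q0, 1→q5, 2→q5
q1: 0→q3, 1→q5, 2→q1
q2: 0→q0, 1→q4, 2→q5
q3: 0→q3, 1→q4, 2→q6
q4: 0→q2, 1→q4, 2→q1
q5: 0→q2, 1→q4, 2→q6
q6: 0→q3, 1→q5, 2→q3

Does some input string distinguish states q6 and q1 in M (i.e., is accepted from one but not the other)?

No

Every state is reachable, so we keep all 7.
Start with accepting vs non-accepting: {q4,q5} | {q0,q1,q2,q3,q6}.
Refine {q0,q1,q2,q3,q6} on symbol 2: members go to different blocks, giving {q1,q3,q6} and {q0,q2}.
The partition is now stable with 3 blocks: {q4,q5} | {q1,q3,q6} | {q0,q2}.
q6 and q1 lie in the same block of the stable partition, so they are equivalent — no string distinguishes them.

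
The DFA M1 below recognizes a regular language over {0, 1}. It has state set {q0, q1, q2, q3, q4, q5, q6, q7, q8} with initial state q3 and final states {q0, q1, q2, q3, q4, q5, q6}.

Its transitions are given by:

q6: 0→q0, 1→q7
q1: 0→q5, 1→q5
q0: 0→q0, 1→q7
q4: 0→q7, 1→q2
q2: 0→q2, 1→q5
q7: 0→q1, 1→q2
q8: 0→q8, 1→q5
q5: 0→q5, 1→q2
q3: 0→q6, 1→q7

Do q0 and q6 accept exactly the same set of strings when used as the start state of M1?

Yes

Reachable states from the start: {q0,q1,q2,q3,q5,q6,q7}. Unreachable: {q4,q8} — drop them.
Start with accepting vs non-accepting: {q0,q1,q2,q3,q5,q6} | {q7}.
On input 1, block {q0,q1,q2,q3,q5,q6} splits into {q0,q3,q6} and {q1,q2,q5}.
No further refinement is possible. Final partition (3 blocks): {q0,q3,q6} | {q7} | {q1,q2,q5}.
q0 and q6 lie in the same block of the stable partition, so they are equivalent — no string distinguishes them.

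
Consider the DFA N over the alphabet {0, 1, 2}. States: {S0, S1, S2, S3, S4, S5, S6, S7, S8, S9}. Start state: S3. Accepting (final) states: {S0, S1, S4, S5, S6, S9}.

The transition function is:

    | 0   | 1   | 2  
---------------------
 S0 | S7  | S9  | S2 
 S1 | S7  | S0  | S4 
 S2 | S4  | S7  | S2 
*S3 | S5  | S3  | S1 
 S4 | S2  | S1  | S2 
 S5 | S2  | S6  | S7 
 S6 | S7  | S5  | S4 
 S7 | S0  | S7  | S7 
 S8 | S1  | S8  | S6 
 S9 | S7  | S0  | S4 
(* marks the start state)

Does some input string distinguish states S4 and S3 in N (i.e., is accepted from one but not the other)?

First remove the unreachable states {S8}; 9 states remain.
P0 = {S0,S1,S4,S5,S6,S9} | {S2,S3,S7}.
On input 2, block {S0,S1,S4,S5,S6,S9} splits into {S0,S4,S5} and {S1,S6,S9}.
Split {S2,S3,S7} by δ(·,2) → {S2,S7} and {S3}.
Stable partition: {S0,S4,S5} | {S2,S7} | {S1,S6,S9} | {S3} — 4 equivalence classes.
S4 and S3 end up in different blocks, so they are distinguishable. For instance, the string 'ε' is accepted from only S4.

Yes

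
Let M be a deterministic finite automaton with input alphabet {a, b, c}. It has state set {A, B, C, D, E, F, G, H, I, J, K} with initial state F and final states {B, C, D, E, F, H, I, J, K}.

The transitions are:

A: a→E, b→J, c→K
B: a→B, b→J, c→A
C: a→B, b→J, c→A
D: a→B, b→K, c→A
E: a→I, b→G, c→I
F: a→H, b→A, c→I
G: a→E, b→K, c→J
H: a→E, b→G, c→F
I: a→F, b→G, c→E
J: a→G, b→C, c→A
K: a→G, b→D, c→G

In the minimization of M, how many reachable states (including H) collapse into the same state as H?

Every state is reachable, so we keep all 11.
P0 = {B,C,D,E,F,H,I,J,K} | {A,G}.
Refine {B,C,D,E,F,H,I,J,K} on symbol a: members go to different blocks, giving {B,C,D,E,F,H,I} and {J,K}.
Refine {B,C,D,E,F,H,I} on symbol b: members go to different blocks, giving {E,F,H,I} and {B,C,D}.
The partition is now stable with 4 blocks: {E,F,H,I} | {A,G} | {J,K} | {B,C,D}.
State H belongs to the block {E,F,H,I}, which has 4 states.

4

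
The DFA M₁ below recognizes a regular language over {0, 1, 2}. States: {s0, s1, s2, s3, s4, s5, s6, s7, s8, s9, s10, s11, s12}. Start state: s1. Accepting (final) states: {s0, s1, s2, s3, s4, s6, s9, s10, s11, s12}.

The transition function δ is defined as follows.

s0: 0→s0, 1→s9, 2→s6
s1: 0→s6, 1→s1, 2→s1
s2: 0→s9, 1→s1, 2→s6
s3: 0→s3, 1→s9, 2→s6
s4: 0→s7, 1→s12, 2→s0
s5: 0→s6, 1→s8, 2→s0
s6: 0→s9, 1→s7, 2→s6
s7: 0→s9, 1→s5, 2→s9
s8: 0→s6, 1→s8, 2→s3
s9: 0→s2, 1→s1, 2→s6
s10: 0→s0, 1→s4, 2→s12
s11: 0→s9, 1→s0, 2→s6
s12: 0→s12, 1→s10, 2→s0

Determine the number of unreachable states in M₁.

No path from s1 leads to s4, s10, s11, s12; the other 9 states are all reachable.

4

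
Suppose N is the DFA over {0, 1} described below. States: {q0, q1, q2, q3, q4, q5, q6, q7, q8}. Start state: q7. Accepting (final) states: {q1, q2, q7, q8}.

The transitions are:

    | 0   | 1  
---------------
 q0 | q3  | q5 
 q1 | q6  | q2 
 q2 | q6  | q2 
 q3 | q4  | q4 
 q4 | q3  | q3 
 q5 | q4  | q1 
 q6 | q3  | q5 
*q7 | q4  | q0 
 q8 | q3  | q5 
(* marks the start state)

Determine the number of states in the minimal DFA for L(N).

States {q8} cannot be reached from the start state, so discard them.
Start with accepting vs non-accepting: {q1,q2,q7} | {q0,q3,q4,q5,q6}.
Split {q1,q2,q7} by δ(·,1) → {q1,q2} and {q7}.
On input 1, block {q0,q3,q4,q5,q6} splits into {q0,q3,q4,q6} and {q5}.
On input 1, block {q0,q3,q4,q6} splits into {q0,q6} and {q3,q4}.
The partition is now stable with 5 blocks: {q1,q2} | {q0,q6} | {q7} | {q5} | {q3,q4}.

5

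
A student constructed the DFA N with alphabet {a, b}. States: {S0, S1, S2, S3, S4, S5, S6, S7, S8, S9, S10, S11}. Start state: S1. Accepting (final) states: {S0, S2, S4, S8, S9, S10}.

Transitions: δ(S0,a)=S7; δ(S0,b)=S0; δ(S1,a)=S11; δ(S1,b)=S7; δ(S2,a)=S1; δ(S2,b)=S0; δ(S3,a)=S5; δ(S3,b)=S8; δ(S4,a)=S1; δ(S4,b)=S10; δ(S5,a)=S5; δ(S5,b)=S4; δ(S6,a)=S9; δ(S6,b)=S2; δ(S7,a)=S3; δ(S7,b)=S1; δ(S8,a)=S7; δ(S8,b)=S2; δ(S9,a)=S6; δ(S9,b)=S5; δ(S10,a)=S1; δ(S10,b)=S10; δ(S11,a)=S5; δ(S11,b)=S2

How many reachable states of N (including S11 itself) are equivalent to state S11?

3

Reachable states from the start: {S0,S1,S2,S3,S4,S5,S7,S8,S10,S11}. Unreachable: {S6,S9} — drop them.
P0 = {S0,S2,S4,S8,S10} | {S1,S3,S5,S7,S11}.
Refine {S1,S3,S5,S7,S11} on symbol b: members go to different blocks, giving {S3,S5,S11} and {S1,S7}.
No further refinement is possible. Final partition (3 blocks): {S0,S2,S4,S8,S10} | {S3,S5,S11} | {S1,S7}.
State S11 belongs to the block {S3,S5,S11}, which has 3 states.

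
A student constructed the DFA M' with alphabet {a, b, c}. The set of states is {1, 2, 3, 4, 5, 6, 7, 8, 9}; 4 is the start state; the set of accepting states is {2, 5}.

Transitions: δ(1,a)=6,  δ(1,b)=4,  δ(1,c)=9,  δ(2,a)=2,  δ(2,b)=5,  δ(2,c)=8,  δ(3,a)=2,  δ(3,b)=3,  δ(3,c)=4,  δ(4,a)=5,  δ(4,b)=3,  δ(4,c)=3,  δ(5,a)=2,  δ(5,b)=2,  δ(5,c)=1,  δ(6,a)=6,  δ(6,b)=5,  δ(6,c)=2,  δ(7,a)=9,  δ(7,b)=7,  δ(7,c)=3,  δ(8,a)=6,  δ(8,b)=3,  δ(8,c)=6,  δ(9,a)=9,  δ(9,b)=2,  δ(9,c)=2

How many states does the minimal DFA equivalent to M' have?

4

Reachable states from the start: {1,2,3,4,5,6,8,9}. Unreachable: {7} — drop them.
Start with accepting vs non-accepting: {2,5} | {1,3,4,6,8,9}.
Split {1,3,4,6,8,9} by δ(·,a) → {1,6,8,9} and {3,4}.
Refine {1,6,8,9} on symbol b: members go to different blocks, giving {1,8} and {6,9}.
No further refinement is possible. Final partition (4 blocks): {2,5} | {1,8} | {3,4} | {6,9}.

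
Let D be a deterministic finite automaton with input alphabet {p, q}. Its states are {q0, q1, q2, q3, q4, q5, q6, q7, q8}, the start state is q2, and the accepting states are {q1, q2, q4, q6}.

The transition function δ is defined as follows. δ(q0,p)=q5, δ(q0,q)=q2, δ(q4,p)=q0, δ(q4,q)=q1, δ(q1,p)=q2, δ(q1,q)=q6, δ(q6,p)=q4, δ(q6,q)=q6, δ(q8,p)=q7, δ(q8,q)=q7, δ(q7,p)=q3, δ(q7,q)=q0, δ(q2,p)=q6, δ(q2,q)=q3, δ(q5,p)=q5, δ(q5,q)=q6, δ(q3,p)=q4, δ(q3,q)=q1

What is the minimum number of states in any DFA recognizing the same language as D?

7

First remove the unreachable states {q7,q8}; 7 states remain.
Start with accepting vs non-accepting: {q1,q2,q4,q6} | {q0,q3,q5}.
On input p, block {q1,q2,q4,q6} splits into {q1,q2,q6} and {q4}.
Refine {q1,q2,q6} on symbol p: members go to different blocks, giving {q1,q2} and {q6}.
Refine {q1,q2} on symbol p: members go to different blocks, giving {q1} and {q2}.
Split {q0,q3,q5} by δ(·,p) → {q0,q5} and {q3}.
On input q, block {q0,q5} splits into {q0} and {q5}.
No further refinement is possible. Final partition (7 blocks): {q1} | {q0} | {q4} | {q6} | {q2} | {q3} | {q5}.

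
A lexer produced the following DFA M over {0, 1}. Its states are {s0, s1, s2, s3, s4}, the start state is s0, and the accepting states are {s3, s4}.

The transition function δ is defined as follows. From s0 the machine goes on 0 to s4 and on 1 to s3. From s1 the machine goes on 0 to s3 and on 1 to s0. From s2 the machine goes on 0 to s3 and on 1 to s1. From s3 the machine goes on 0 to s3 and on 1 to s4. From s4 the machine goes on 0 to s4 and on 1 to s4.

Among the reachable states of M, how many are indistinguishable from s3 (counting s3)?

2

Reachable states from the start: {s0,s3,s4}. Unreachable: {s1,s2} — drop them.
Initial partition by acceptance: {s3,s4} | {s0}.
Stable partition: {s3,s4} | {s0} — 2 equivalence classes.
The equivalence class containing s3 is {s3,s4}, of size 2.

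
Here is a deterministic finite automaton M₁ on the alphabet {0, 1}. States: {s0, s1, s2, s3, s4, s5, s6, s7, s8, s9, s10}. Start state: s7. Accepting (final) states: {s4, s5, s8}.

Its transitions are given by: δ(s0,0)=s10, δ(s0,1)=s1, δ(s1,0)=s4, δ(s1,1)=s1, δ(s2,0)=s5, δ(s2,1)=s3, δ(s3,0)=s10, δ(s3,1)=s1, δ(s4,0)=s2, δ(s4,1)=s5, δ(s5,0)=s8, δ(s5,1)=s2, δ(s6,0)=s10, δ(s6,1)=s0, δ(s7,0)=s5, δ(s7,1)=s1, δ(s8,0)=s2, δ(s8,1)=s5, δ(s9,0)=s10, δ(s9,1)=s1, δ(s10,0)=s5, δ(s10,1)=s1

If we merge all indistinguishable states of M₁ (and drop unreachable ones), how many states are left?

6

Reachable states from the start: {s1,s2,s3,s4,s5,s7,s8,s10}. Unreachable: {s0,s6,s9} — drop them.
P0 = {s4,s5,s8} | {s1,s2,s3,s7,s10}.
Split {s4,s5,s8} by δ(·,0) → {s4,s8} and {s5}.
On input 0, block {s1,s2,s3,s7,s10} splits into {s2,s7,s10} and {s1} and {s3}.
Refine {s2,s7,s10} on symbol 1: members go to different blocks, giving {s7,s10} and {s2}.
The partition is now stable with 6 blocks: {s4,s8} | {s7,s10} | {s5} | {s1} | {s3} | {s2}.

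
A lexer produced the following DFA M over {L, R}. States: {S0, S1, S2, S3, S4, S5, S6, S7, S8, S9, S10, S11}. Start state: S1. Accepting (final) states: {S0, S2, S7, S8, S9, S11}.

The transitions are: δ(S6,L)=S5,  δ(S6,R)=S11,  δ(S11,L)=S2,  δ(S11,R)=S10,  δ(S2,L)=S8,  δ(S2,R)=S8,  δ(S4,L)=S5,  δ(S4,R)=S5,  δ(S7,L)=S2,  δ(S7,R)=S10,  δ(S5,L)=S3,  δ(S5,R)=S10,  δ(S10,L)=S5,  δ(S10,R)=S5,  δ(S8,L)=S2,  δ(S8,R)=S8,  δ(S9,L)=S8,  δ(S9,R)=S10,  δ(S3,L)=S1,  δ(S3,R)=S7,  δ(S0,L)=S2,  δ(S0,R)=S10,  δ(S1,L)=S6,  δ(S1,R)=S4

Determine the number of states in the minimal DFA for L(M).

5

First remove the unreachable states {S0,S9}; 10 states remain.
Start with accepting vs non-accepting: {S2,S7,S8,S11} | {S1,S3,S4,S5,S6,S10}.
On input R, block {S2,S7,S8,S11} splits into {S2,S8} and {S7,S11}.
Refine {S1,S3,S4,S5,S6,S10} on symbol R: members go to different blocks, giving {S1,S4,S5,S10} and {S3,S6}.
Refine {S1,S4,S5,S10} on symbol L: members go to different blocks, giving {S1,S5} and {S4,S10}.
The partition is now stable with 5 blocks: {S2,S8} | {S1,S5} | {S7,S11} | {S3,S6} | {S4,S10}.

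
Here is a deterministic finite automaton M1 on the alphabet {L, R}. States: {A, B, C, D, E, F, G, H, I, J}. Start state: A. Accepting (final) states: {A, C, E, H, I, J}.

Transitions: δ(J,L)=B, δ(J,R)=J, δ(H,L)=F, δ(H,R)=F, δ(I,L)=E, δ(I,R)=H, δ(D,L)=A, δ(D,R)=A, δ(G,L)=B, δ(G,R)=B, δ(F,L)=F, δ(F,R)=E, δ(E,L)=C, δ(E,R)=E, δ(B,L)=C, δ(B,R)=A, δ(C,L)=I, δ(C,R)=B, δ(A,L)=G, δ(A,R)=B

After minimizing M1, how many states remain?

States {D,J} cannot be reached from the start state, so discard them.
Initial partition by acceptance: {A,C,E,H,I} | {B,F,G}.
Refine {A,C,E,H,I} on symbol L: members go to different blocks, giving {C,E,I} and {A,H}.
Split {C,E,I} by δ(·,R) → {C} and {E} and {I}.
Refine {B,F,G} on symbol L: members go to different blocks, giving {F,G} and {B}.
Split {F,G} by δ(·,L) → {F} and {G}.
Split {A,H} by δ(·,L) → {A} and {H}.
The partition is now stable with 8 blocks: {C} | {F} | {A} | {E} | {I} | {B} | {G} | {H}.

8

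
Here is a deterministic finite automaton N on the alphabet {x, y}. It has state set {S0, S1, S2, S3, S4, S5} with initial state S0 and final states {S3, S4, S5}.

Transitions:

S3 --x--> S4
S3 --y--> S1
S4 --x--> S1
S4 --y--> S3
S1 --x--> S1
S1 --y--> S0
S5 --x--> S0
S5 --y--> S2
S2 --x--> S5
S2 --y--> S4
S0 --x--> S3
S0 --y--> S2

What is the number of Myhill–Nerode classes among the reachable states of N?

Every state is reachable, so we keep all 6.
P0 = {S3,S4,S5} | {S0,S1,S2}.
Refine {S3,S4,S5} on symbol x: members go to different blocks, giving {S4,S5} and {S3}.
Refine {S4,S5} on symbol y: members go to different blocks, giving {S4} and {S5}.
Refine {S0,S1,S2} on symbol x: members go to different blocks, giving {S0} and {S1} and {S2}.
The partition is now stable with 6 blocks: {S4} | {S0} | {S3} | {S5} | {S1} | {S2}.

6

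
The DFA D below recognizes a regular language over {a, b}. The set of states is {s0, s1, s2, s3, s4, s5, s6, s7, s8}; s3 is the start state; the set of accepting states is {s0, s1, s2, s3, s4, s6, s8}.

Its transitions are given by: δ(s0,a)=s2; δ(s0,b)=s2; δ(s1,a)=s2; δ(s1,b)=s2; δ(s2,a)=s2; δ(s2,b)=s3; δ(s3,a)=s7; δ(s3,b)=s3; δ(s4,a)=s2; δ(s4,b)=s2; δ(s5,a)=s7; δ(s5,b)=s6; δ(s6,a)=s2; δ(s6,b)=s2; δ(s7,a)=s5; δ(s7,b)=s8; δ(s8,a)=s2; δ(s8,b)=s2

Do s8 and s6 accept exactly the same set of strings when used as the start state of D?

First remove the unreachable states {s0,s1,s4}; 6 states remain.
Start with accepting vs non-accepting: {s2,s3,s6,s8} | {s5,s7}.
Split {s2,s3,s6,s8} by δ(·,a) → {s2,s6,s8} and {s3}.
Split {s2,s6,s8} by δ(·,b) → {s6,s8} and {s2}.
No further refinement is possible. Final partition (4 blocks): {s6,s8} | {s5,s7} | {s3} | {s2}.
s8 and s6 lie in the same block of the stable partition, so they are equivalent — no string distinguishes them.

Yes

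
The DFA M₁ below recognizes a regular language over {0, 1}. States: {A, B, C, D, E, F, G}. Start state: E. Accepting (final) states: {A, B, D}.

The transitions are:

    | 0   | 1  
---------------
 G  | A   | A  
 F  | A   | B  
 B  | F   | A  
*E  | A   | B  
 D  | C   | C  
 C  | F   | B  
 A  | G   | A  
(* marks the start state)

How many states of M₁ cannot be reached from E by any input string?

BFS from E reaches {A, B, E, F, G}; the 2 state(s) C, D are never visited.

2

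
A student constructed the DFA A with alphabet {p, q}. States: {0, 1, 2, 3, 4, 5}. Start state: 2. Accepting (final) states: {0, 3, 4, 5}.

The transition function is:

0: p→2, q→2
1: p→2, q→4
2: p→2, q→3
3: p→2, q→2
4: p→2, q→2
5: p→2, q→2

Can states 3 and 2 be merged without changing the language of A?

No

First remove the unreachable states {0,1,4,5}; 2 states remain.
Start with accepting vs non-accepting: {3} | {2}.
The partition is now stable with 2 blocks: {3} | {2}.
3 and 2 end up in different blocks, so they are distinguishable. For instance, the string 'ε' is accepted from only 3.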